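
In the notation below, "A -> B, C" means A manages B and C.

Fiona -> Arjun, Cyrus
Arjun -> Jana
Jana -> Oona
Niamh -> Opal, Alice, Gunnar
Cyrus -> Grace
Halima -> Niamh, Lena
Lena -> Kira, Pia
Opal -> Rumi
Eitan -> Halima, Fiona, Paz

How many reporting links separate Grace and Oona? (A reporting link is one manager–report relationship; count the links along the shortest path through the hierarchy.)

5

Grace is 2 levels below Fiona, and Oona is 3 levels below Fiona (their lowest common manager). The shortest path runs up from Grace to Fiona and back down to Oona: 2 + 3 = 5 links.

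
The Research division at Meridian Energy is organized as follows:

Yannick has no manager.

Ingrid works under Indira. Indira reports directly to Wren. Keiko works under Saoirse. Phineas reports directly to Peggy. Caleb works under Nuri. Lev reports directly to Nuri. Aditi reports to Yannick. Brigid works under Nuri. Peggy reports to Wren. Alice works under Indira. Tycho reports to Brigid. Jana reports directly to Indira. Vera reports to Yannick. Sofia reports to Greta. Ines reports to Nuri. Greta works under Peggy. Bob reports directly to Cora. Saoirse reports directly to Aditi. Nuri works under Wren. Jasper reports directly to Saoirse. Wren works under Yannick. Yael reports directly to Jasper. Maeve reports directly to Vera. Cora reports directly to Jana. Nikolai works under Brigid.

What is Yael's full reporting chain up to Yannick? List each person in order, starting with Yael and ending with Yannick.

Yael -> Jasper -> Saoirse -> Aditi -> Yannick

Yael reports to Jasper. Jasper reports to Saoirse. Saoirse reports to Aditi. Aditi reports to Yannick. Yannick is at the top.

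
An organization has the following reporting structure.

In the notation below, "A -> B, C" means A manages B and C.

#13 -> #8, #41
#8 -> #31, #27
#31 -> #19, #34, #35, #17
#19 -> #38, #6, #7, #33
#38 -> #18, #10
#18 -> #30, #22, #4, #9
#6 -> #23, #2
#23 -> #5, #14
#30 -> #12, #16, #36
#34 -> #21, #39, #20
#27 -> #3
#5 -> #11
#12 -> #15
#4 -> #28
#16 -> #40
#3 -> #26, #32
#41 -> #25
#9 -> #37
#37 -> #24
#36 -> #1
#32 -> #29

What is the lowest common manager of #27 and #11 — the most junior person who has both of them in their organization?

#27's chain of managers is #8, #13. #11's chain of managers is #5, #23, #6, #19, #31, #8, #13. The first manager that appears in both chains is #8.

#8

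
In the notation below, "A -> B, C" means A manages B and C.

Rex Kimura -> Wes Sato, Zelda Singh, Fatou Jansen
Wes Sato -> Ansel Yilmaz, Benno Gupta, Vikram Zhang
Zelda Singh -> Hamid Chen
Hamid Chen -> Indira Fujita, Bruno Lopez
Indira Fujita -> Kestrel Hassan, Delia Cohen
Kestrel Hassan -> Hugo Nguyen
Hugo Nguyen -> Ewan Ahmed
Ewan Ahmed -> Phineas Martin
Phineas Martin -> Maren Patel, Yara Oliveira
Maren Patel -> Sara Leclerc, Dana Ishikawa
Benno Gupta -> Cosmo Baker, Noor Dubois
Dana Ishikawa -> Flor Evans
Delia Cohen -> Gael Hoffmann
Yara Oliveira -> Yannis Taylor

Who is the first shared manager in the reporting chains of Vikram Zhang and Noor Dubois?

Vikram Zhang's chain of managers is Wes Sato, Rex Kimura. Noor Dubois's chain of managers is Benno Gupta, Wes Sato, Rex Kimura. The first manager that appears in both chains is Wes Sato.

Wes Sato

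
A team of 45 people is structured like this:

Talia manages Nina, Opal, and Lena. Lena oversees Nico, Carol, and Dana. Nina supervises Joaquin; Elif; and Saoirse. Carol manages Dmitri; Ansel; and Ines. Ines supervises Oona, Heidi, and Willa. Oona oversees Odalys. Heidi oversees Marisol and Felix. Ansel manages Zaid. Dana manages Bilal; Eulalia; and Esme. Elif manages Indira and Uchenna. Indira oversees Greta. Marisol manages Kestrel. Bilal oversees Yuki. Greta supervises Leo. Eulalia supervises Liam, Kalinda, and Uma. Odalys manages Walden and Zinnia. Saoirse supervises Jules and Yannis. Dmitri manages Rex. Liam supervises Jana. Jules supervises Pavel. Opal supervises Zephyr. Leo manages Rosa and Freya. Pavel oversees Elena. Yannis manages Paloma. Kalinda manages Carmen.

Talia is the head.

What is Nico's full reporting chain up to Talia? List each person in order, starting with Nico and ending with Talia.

Nico reports to Lena. Lena reports to Talia. Talia is at the top.

Nico -> Lena -> Talia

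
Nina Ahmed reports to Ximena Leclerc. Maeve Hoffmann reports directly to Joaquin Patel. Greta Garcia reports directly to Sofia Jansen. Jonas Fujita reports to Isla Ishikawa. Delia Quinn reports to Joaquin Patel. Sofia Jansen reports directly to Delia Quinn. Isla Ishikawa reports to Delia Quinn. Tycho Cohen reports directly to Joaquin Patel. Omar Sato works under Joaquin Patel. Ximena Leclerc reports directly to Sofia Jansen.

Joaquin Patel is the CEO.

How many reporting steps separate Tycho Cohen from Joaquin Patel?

1

Chain from Tycho Cohen up to Joaquin Patel: Tycho Cohen → Joaquin Patel. That is 1 step up, so Tycho Cohen is 1 level below Joaquin Patel.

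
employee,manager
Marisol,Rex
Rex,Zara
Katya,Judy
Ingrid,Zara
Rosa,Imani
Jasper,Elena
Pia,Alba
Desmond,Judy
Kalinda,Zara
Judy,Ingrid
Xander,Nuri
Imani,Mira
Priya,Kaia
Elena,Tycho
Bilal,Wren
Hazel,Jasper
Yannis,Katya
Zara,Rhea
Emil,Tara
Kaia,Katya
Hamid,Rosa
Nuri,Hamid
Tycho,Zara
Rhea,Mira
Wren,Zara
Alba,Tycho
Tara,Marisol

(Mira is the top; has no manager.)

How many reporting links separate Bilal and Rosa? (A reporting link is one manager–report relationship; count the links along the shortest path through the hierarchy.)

6

Bilal is 4 levels below Mira, and Rosa is 2 levels below Mira (their lowest common manager). The shortest path runs up from Bilal to Mira and back down to Rosa: 4 + 2 = 6 links.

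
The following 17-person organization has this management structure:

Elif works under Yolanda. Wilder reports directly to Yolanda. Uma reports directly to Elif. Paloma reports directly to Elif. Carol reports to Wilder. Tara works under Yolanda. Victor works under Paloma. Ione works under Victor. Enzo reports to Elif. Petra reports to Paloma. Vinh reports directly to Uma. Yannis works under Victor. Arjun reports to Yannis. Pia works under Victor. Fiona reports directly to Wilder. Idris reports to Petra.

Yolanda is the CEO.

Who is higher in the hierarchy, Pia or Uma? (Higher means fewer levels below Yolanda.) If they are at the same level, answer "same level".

Pia is 4 levels below Yolanda; Uma is 2. Uma is higher.

Uma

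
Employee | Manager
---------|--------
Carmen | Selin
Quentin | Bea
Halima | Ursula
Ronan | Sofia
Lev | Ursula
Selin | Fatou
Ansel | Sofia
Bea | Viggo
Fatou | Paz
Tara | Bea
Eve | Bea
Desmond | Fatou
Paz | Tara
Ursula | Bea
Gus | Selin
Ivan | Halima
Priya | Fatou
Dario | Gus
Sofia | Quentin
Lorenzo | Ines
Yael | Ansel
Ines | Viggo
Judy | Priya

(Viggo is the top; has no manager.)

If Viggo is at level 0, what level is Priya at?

5

Chain from Priya up to Viggo: Priya → Fatou → Paz → Tara → Bea → Viggo. That is 5 steps up, so Priya is 5 levels below Viggo.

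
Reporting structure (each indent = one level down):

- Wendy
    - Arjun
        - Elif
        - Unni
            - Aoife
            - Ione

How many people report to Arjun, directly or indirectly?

4

Arjun directly manages Elif, Unni. Elif has no reports. Under Unni: Ione, Aoife (2). So Arjun's organization is 2 direct reports plus everyone under them: 1 + 3 = 4.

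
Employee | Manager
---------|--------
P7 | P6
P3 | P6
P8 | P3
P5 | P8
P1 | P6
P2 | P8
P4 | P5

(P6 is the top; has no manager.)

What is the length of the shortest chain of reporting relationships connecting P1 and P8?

P1 is 1 level below P6, and P8 is 2 levels below P6 (their lowest common manager). The shortest path runs up from P1 to P6 and back down to P8: 1 + 2 = 3 links.

3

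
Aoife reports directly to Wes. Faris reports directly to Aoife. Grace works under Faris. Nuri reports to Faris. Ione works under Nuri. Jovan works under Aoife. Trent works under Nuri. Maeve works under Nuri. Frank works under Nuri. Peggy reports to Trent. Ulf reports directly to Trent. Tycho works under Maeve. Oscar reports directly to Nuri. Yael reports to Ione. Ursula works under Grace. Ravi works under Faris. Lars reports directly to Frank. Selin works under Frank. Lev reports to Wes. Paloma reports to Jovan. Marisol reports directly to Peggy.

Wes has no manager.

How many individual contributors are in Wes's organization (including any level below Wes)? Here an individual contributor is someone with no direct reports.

11

The people in Wes's organization with no one reporting to them are Lev, Paloma, Ravi, Oscar, Selin, Lars, Tycho, Ulf, Marisol, Yael, Ursula. That is 11.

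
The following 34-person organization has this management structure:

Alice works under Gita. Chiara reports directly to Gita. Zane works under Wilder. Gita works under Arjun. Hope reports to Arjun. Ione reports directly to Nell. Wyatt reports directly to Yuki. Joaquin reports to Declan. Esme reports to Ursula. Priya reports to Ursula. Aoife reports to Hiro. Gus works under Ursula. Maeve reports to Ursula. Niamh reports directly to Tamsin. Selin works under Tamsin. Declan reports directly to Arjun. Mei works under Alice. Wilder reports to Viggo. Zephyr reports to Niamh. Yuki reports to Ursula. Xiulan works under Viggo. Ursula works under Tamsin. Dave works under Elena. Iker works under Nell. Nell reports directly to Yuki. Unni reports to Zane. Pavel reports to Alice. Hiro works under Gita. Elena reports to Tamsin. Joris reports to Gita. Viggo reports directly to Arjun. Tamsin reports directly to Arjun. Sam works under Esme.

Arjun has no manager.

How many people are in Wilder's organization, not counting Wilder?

2

Wilder directly manages Zane. Under Zane: Unni (1). That's 2 in total.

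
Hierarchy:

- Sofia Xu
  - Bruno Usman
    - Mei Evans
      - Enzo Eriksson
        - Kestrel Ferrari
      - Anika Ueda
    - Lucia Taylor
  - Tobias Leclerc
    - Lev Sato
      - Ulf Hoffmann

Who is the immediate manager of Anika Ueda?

Mei Evans

Anika Ueda reports directly to Mei Evans.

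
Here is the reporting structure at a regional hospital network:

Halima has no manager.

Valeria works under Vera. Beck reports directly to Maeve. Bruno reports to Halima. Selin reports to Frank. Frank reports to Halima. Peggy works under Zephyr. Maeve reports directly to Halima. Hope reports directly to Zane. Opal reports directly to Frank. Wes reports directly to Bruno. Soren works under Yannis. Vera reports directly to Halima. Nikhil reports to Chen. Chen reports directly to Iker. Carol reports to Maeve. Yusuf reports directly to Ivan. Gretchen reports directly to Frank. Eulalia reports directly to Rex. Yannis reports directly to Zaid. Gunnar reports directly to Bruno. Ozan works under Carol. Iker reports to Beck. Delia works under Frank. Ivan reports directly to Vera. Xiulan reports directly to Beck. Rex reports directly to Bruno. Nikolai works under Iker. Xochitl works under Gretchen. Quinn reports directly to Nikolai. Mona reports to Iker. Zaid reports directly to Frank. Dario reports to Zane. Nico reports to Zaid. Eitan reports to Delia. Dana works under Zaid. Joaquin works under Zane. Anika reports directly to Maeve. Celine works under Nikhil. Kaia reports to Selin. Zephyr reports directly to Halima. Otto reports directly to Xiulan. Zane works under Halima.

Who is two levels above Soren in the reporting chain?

Soren reports to Yannis, and Yannis reports to Zaid. So Soren's skip-level manager is Zaid.

Zaid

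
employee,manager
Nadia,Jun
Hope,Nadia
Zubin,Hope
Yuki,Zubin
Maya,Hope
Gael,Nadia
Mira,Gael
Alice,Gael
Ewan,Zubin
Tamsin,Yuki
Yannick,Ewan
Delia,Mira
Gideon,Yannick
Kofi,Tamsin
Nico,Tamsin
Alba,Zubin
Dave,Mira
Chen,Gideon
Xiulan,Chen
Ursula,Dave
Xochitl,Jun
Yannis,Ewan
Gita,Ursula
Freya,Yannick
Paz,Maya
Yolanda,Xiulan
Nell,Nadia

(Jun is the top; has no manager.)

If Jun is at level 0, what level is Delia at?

4

Chain from Delia up to Jun: Delia → Mira → Gael → Nadia → Jun. That is 4 steps up, so Delia is 4 levels below Jun.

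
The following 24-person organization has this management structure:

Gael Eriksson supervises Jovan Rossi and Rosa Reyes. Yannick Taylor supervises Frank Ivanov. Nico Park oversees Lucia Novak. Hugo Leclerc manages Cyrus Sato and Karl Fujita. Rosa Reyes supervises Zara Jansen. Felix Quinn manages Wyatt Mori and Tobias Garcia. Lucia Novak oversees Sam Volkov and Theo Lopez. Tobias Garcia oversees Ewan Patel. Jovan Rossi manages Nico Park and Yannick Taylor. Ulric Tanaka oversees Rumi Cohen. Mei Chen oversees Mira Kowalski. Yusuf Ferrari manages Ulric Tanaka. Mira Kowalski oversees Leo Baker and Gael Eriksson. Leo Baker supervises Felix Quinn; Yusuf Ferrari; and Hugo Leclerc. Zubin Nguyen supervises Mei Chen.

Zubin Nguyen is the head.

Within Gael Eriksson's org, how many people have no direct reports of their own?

The people in Gael Eriksson's organization with no one reporting to them are Zara Jansen, Frank Ivanov, Theo Lopez, Sam Volkov. That is 4.

4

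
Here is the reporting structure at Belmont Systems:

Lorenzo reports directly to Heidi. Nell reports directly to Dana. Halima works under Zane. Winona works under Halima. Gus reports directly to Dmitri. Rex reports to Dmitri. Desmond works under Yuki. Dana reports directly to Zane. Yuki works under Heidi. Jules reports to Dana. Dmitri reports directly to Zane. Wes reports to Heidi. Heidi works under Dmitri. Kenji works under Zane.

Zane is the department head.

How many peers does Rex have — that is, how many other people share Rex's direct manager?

Rex reports to Dmitri. Dmitri's other direct reports are Heidi, Gus — 2 peers.

2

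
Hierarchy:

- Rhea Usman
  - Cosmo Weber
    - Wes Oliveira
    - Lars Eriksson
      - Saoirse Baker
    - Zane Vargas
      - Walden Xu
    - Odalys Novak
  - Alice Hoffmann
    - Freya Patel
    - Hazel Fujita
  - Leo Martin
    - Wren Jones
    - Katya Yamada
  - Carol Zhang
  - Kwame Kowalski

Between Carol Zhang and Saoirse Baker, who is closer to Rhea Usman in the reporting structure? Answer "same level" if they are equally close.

Carol Zhang is 1 level below Rhea Usman; Saoirse Baker is 3. Carol Zhang is higher.

Carol Zhang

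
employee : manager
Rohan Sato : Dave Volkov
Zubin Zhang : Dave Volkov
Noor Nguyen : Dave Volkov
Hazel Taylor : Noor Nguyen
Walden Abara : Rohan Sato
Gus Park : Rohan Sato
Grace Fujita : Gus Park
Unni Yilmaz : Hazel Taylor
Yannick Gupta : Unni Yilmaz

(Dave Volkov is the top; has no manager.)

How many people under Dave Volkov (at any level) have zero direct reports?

The people in Dave Volkov's organization with no one reporting to them are Yannick Gupta, Zubin Zhang, Grace Fujita, Walden Abara. That is 4.

4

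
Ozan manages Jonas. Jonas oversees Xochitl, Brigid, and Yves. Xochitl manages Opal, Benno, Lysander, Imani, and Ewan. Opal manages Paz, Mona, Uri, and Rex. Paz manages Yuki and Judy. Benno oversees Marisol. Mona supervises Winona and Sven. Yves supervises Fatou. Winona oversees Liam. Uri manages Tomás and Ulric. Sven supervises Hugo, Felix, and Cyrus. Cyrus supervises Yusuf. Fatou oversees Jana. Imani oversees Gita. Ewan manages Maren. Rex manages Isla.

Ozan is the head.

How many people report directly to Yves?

Yves directly manages Fatou. That is 1 direct report.

1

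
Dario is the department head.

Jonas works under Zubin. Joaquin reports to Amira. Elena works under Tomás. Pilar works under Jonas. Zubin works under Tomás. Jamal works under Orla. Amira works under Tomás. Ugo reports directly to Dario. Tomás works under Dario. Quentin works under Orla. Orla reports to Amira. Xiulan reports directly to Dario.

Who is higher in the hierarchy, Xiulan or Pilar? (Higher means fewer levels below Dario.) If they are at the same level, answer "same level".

Xiulan

Xiulan is 1 level below Dario; Pilar is 4. Xiulan is higher.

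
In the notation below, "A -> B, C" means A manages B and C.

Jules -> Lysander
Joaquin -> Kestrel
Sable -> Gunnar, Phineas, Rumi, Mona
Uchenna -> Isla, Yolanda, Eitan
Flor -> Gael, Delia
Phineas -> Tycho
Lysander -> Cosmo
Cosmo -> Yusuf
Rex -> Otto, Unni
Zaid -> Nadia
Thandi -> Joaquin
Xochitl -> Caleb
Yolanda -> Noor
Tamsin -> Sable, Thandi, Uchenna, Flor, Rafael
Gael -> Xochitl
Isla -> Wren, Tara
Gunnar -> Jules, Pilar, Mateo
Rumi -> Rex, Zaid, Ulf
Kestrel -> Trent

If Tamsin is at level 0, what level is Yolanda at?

Chain from Yolanda up to Tamsin: Yolanda → Uchenna → Tamsin. That is 2 steps up, so Yolanda is 2 levels below Tamsin.

2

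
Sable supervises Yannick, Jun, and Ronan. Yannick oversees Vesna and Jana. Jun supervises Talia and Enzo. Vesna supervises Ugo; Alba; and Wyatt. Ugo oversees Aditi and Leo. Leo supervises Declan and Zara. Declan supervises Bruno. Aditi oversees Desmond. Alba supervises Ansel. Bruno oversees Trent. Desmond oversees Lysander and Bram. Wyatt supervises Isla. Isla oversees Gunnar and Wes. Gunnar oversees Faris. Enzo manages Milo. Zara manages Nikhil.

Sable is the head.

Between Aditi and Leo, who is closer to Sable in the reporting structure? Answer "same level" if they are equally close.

Both Aditi and Leo are 4 levels below Sable.

same level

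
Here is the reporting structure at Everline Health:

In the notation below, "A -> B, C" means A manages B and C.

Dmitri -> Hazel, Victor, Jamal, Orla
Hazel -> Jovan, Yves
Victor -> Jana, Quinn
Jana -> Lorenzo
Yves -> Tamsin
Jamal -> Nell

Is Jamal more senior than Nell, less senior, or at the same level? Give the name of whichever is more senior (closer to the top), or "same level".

Jamal is 1 level below Dmitri; Nell is 2. Jamal is higher.

Jamal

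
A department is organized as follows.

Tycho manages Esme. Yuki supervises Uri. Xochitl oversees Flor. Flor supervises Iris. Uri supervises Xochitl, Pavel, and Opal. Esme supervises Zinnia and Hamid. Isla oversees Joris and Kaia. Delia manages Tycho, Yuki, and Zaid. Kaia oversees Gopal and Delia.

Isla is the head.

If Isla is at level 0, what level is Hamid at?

5

Chain from Hamid up to Isla: Hamid → Esme → Tycho → Delia → Kaia → Isla. That is 5 steps up, so Hamid is 5 levels below Isla.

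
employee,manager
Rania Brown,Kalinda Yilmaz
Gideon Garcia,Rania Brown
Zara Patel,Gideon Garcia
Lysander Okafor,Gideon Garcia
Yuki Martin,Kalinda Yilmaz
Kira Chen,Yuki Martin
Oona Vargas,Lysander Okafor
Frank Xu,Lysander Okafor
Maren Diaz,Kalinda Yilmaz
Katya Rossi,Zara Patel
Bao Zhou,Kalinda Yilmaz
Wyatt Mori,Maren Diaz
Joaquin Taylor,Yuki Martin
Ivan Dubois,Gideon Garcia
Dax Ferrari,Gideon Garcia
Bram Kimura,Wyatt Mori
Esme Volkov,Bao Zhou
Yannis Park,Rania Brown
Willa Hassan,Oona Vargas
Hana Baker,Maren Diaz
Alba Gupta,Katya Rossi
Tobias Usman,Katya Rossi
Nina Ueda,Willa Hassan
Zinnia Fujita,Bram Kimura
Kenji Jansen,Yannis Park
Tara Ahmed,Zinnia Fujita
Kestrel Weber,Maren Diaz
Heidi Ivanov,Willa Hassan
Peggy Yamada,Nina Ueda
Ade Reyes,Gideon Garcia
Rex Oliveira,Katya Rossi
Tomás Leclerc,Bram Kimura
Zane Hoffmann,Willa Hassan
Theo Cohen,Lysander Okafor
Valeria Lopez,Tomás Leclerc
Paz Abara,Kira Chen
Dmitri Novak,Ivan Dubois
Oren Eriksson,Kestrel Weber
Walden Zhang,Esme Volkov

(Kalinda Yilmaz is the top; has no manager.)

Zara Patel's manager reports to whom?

Zara Patel reports to Gideon Garcia, and Gideon Garcia reports to Rania Brown. So Zara Patel's skip-level manager is Rania Brown.

Rania Brown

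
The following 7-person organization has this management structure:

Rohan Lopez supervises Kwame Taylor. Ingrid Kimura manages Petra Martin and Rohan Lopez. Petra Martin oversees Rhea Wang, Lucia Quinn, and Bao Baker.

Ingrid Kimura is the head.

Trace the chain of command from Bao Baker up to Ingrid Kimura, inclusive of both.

Bao Baker -> Petra Martin -> Ingrid Kimura

Bao Baker reports to Petra Martin. Petra Martin reports to Ingrid Kimura. Ingrid Kimura is at the top.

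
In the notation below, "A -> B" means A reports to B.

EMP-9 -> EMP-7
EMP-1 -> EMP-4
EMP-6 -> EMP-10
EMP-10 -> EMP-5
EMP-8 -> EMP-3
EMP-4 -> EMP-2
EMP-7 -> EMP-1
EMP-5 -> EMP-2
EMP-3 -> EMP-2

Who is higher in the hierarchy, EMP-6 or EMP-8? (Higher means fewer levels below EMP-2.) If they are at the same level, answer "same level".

EMP-6 is 3 levels below EMP-2; EMP-8 is 2. EMP-8 is higher.

EMP-8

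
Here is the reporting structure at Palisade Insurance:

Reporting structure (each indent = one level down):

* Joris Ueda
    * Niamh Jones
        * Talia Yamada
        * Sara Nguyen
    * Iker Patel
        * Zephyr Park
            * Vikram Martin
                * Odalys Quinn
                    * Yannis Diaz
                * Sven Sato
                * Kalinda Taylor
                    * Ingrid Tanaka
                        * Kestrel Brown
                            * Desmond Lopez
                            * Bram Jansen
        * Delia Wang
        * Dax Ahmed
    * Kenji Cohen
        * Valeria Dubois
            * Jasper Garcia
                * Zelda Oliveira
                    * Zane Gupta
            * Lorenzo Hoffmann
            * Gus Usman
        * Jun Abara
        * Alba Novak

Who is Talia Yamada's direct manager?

Niamh Jones

Talia Yamada reports directly to Niamh Jones.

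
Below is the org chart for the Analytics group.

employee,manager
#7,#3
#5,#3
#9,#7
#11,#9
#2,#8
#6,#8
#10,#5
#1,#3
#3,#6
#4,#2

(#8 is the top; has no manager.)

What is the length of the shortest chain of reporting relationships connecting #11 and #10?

5

#11 is 3 levels below #3, and #10 is 2 levels below #3 (their lowest common manager). The shortest path runs up from #11 to #3 and back down to #10: 3 + 2 = 5 links.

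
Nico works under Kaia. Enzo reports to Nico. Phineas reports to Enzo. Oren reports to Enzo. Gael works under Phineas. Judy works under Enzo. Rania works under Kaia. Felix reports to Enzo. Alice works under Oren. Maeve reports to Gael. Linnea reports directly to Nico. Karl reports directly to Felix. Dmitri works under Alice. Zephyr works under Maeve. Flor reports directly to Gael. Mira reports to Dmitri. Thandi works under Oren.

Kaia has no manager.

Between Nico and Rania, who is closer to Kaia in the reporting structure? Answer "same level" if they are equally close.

same level

Both Nico and Rania are 1 level below Kaia.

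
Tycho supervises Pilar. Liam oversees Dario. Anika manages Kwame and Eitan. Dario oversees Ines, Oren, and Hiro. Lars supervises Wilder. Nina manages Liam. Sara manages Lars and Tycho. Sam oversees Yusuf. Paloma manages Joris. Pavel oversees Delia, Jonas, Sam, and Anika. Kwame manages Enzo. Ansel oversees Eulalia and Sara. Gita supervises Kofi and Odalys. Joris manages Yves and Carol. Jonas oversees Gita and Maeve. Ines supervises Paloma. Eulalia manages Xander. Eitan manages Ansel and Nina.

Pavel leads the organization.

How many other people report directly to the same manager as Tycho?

Tycho reports to Sara. Sara's other direct reports are Lars — 1 peer.

1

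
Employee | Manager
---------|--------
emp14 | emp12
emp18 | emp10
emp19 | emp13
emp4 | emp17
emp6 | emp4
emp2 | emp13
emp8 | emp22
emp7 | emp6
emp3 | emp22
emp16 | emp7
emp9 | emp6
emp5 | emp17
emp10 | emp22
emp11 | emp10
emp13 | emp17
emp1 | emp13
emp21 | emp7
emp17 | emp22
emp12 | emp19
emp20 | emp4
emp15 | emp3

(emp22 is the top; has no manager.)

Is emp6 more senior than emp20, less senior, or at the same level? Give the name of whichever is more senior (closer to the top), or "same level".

same level

Both emp6 and emp20 are 3 levels below emp22.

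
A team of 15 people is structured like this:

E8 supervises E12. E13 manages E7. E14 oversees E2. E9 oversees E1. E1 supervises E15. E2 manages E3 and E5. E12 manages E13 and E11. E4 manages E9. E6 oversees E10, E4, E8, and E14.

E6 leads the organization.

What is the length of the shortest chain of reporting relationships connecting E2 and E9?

E2 is 2 levels below E6, and E9 is 2 levels below E6 (their lowest common manager). The shortest path runs up from E2 to E6 and back down to E9: 2 + 2 = 4 links.

4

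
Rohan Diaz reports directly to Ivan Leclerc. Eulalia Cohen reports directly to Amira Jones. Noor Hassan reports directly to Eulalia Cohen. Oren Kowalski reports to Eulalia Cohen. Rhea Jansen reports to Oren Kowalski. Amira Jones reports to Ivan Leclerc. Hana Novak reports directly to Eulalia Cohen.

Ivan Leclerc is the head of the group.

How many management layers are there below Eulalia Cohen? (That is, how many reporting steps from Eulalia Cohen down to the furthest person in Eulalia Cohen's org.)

The longest chain under Eulalia Cohen runs Eulalia Cohen → Oren Kowalski → Rhea Jansen, which is 2 levels below Eulalia Cohen.

2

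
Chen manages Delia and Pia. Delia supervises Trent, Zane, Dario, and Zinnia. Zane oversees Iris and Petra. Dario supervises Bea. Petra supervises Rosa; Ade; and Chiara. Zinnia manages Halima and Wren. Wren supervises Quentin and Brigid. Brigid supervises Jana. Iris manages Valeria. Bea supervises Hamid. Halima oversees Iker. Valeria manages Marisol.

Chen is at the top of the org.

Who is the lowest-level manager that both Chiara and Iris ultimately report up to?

Chiara's chain of managers is Petra, Zane, Delia, Chen. Iris's chain of managers is Zane, Delia, Chen. The first manager that appears in both chains is Zane.

Zane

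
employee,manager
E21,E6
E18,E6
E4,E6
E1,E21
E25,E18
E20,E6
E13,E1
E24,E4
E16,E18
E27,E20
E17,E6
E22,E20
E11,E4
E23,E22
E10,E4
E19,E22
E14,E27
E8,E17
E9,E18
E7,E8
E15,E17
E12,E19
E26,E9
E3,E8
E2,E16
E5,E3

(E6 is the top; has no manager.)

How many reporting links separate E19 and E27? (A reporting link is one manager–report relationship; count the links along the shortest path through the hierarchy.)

3

E19 is 2 levels below E20, and E27 is 1 level below E20 (their lowest common manager). The shortest path runs up from E19 to E20 and back down to E27: 2 + 1 = 3 links.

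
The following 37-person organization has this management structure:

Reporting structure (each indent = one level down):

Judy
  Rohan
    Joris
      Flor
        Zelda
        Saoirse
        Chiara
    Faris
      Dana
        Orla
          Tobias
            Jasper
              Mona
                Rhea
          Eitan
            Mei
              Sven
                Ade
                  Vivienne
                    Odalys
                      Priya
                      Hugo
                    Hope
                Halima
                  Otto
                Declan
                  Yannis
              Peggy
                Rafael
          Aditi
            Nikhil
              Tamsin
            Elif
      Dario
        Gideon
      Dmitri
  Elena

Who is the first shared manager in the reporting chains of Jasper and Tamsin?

Orla

Jasper's chain of managers is Tobias, Orla, Dana, Faris, Rohan, Judy. Tamsin's chain of managers is Nikhil, Aditi, Orla, Dana, Faris, Rohan, Judy. The first manager that appears in both chains is Orla.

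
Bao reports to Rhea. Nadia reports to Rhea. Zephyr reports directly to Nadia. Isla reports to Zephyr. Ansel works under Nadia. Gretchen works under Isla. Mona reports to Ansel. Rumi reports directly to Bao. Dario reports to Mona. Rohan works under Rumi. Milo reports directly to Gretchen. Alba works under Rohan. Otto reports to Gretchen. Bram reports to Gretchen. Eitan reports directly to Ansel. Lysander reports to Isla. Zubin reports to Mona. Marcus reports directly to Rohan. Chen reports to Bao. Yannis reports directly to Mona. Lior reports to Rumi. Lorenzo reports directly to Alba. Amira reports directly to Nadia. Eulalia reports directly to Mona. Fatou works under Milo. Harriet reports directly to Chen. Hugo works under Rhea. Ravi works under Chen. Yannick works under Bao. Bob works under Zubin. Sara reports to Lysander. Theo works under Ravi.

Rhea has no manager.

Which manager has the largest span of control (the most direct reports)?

Mona

Direct-report counts: Rhea has 3; Nadia has 3; Ansel has 2; Mona has 4; Zubin has 1; Zephyr has 1; Isla has 2; Lysander has 1; Gretchen has 3; Milo has 1; Bao has 3; Chen has 2; Ravi has 1; Rumi has 2; Rohan has 2; Alba has 1. The largest is 4, held by Mona.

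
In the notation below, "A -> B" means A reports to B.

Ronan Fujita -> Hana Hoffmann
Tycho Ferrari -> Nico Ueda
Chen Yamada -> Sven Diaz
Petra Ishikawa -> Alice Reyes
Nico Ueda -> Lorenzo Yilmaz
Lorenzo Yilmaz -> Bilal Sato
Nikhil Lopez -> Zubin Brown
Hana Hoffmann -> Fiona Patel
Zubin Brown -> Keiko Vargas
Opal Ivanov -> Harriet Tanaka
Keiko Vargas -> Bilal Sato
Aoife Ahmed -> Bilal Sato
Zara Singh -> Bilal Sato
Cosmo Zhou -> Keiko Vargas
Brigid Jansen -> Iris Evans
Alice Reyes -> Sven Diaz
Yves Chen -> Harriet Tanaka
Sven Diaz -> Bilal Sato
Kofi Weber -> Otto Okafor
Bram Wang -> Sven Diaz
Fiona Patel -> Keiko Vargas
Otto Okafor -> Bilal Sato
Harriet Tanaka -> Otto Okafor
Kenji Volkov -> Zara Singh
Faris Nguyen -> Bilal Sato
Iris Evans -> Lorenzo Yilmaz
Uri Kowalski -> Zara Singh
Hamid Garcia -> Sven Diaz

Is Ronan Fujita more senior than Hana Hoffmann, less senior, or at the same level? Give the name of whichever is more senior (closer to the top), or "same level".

Ronan Fujita is 4 levels below Bilal Sato; Hana Hoffmann is 3. Hana Hoffmann is higher.

Hana Hoffmann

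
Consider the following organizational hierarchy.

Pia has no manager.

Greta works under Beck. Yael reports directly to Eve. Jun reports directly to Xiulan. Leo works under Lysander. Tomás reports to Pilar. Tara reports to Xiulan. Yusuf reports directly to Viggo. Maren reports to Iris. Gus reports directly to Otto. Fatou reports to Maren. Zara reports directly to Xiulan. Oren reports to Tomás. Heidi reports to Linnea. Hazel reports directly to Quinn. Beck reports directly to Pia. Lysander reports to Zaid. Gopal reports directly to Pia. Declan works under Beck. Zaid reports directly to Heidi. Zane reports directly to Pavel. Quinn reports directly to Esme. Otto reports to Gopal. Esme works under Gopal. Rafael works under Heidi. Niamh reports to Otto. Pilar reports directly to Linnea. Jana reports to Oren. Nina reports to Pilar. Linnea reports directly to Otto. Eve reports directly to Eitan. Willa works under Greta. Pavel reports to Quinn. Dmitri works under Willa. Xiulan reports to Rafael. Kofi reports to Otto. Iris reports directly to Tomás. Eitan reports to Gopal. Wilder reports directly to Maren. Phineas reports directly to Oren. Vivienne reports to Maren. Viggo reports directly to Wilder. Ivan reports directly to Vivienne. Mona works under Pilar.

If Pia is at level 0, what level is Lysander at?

6

Chain from Lysander up to Pia: Lysander → Zaid → Heidi → Linnea → Otto → Gopal → Pia. That is 6 steps up, so Lysander is 6 levels below Pia.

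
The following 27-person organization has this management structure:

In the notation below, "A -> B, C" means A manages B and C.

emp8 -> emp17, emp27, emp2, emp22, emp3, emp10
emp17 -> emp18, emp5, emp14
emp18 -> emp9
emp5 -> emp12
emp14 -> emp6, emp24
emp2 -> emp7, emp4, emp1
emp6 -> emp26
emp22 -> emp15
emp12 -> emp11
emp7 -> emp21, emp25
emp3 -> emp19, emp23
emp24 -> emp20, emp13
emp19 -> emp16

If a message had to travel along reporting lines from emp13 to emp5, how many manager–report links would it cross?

4

emp13 is 3 levels below emp17, and emp5 is 1 level below emp17 (their lowest common manager). The shortest path runs up from emp13 to emp17 and back down to emp5: 3 + 1 = 4 links.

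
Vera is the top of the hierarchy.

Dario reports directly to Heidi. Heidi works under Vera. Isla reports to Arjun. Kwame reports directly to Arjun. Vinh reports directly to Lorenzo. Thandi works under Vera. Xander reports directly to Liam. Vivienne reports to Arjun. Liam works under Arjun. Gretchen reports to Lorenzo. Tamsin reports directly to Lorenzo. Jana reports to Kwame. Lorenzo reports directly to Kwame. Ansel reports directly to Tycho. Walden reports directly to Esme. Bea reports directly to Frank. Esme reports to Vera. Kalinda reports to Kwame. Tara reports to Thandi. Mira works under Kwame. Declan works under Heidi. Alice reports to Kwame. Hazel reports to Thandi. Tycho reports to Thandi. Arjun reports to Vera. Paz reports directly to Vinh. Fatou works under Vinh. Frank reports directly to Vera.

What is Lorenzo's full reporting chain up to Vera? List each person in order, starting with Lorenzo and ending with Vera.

Lorenzo reports to Kwame. Kwame reports to Arjun. Arjun reports to Vera. Vera is at the top.

Lorenzo -> Kwame -> Arjun -> Vera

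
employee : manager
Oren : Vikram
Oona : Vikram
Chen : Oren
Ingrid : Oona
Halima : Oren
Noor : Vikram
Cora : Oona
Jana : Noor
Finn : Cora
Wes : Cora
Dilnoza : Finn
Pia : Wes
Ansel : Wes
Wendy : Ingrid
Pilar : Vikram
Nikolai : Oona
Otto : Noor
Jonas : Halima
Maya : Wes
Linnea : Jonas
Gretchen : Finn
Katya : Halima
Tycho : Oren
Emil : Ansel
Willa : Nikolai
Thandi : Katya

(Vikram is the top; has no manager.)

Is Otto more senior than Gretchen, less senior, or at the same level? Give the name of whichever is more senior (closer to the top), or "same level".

Otto is 2 levels below Vikram; Gretchen is 4. Otto is higher.

Otto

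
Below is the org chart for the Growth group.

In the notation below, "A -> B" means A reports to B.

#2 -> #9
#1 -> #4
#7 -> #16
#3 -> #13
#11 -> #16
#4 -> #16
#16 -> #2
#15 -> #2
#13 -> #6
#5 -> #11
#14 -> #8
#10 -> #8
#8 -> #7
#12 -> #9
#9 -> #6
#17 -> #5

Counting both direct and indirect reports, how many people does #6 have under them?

16

#6 directly manages #9, #13. Under #9: #12, #2, #15, #16, #4, #1, #7, #8, #14, #10, #11, #5, #17 (13). Under #13: #3 (1). So #6's organization is 2 direct reports plus everyone under them: 14 + 2 = 16.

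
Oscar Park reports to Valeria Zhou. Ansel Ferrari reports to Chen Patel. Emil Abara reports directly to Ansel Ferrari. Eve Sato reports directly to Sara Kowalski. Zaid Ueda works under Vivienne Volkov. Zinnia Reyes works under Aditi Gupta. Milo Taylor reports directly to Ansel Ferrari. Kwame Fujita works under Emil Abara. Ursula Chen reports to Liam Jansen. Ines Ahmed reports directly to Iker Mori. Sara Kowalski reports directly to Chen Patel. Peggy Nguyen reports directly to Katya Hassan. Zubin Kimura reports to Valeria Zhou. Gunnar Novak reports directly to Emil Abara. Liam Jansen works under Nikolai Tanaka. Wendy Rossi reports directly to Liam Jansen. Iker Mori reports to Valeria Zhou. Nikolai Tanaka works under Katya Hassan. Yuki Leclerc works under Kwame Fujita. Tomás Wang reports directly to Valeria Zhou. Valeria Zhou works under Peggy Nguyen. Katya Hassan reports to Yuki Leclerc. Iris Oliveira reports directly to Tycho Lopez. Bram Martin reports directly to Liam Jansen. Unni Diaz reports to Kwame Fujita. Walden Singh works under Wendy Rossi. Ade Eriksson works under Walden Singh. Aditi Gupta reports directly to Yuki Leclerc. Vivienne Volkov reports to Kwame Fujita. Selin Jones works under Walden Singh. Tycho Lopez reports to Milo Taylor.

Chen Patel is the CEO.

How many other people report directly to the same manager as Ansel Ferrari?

1

Ansel Ferrari reports to Chen Patel. Chen Patel's other direct reports are Sara Kowalski — 1 peer.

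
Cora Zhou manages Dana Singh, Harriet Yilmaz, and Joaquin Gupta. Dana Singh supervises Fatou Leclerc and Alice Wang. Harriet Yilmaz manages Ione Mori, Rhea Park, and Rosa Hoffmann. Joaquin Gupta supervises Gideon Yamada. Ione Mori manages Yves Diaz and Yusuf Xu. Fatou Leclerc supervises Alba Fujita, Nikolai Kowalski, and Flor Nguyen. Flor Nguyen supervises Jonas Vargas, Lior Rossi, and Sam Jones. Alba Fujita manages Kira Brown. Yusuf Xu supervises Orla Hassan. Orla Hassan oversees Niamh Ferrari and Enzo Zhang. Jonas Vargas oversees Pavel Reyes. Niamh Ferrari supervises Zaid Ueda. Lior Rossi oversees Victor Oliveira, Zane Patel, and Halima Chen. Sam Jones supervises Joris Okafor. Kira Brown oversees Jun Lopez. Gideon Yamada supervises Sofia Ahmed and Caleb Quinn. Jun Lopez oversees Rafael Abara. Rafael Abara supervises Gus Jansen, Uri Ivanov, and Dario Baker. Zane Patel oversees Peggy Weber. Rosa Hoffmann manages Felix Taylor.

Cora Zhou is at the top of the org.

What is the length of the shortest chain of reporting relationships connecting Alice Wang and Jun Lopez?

5

Alice Wang is 1 level below Dana Singh, and Jun Lopez is 4 levels below Dana Singh (their lowest common manager). The shortest path runs up from Alice Wang to Dana Singh and back down to Jun Lopez: 1 + 4 = 5 links.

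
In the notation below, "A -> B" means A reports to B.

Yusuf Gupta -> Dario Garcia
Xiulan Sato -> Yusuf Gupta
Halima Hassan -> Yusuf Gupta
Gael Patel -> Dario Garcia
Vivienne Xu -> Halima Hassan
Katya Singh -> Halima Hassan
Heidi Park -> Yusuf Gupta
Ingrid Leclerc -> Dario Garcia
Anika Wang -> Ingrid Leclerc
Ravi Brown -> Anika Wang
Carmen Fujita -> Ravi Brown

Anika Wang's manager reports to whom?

Dario Garcia

Anika Wang reports to Ingrid Leclerc, and Ingrid Leclerc reports to Dario Garcia. So Anika Wang's skip-level manager is Dario Garcia.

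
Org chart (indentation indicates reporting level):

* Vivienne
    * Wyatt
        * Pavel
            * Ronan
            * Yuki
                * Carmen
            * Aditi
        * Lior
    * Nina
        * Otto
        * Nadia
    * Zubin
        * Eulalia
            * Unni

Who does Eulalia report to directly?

Zubin

Eulalia reports directly to Zubin.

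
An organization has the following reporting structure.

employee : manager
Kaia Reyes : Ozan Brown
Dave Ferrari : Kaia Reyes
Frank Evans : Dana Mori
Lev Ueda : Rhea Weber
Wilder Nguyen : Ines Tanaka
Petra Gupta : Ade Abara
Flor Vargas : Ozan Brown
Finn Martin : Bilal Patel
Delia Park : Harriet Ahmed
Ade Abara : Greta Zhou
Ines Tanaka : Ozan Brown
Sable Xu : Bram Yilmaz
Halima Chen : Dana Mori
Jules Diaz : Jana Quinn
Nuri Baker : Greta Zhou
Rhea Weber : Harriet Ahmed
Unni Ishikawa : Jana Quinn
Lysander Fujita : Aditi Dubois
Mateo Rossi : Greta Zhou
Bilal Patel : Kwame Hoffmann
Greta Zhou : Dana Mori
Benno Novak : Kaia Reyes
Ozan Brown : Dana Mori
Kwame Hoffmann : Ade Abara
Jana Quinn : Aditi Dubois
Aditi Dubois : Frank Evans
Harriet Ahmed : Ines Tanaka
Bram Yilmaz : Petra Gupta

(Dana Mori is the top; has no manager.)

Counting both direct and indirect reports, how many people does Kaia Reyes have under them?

Kaia Reyes directly manages Dave Ferrari, Benno Novak. Dave Ferrari has no reports. Benno Novak has no reports. So Kaia Reyes's organization is 2 direct reports plus everyone under them: 1 + 1 = 2.

2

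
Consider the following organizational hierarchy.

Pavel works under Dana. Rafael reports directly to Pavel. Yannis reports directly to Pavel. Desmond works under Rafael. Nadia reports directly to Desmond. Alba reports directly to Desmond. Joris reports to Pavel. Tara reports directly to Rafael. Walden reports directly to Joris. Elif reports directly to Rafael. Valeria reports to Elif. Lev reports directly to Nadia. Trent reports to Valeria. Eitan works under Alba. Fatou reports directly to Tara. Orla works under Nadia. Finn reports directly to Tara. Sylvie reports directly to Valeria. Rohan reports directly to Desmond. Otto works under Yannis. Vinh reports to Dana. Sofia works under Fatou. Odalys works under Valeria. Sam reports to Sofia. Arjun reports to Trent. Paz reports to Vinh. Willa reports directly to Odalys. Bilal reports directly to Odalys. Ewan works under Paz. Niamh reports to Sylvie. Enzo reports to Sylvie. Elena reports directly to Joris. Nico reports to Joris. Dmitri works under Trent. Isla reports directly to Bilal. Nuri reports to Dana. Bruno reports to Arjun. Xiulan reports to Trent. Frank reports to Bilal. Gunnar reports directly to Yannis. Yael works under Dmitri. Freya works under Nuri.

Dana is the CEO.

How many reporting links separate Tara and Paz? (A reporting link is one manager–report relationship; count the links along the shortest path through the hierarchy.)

Tara is 3 levels below Dana, and Paz is 2 levels below Dana (their lowest common manager). The shortest path runs up from Tara to Dana and back down to Paz: 3 + 2 = 5 links.

5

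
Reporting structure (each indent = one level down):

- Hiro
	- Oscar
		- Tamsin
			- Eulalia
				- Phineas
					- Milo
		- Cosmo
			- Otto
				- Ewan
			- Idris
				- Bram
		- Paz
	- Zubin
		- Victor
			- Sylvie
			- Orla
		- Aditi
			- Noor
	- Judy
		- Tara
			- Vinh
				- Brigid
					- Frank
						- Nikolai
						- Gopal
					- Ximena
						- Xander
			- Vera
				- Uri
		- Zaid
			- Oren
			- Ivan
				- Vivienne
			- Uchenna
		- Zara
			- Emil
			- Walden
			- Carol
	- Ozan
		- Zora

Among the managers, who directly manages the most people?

Direct-report counts: Hiro has 4; Ozan has 1; Judy has 3; Zara has 3; Zaid has 3; Ivan has 1; Tara has 2; Vera has 1; Vinh has 1; Brigid has 2; Ximena has 1; Frank has 2; Zubin has 2; Aditi has 1; Victor has 2; Oscar has 3; Cosmo has 2; Idris has 1; Otto has 1; Tamsin has 1; Eulalia has 1; Phineas has 1. The largest is 4, held by Hiro.

Hiro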